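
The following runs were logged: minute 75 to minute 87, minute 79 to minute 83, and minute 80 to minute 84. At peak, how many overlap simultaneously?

Sweep endpoints in order; track running count of active intervals.
Peak of 3 reached at minute 80.

3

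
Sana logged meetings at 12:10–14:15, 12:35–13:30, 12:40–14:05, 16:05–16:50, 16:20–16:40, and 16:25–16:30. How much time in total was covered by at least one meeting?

Merged: 12:10–14:15, 16:05–16:50.
Lengths: 2 h 5 min + 45 min = 2 h 50 min.

2 h 50 min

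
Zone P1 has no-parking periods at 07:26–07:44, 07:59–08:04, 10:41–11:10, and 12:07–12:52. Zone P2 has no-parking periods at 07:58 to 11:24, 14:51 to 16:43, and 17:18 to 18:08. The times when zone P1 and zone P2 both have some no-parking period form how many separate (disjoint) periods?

A ∩ B = 07:59-08:04, 10:41-11:10.
That is 2 disjoint pieces.

2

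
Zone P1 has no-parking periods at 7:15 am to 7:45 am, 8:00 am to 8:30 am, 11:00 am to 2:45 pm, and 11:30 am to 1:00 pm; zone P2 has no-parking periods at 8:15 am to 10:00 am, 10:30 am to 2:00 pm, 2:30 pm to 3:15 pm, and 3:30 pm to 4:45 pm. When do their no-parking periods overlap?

8:15 am-8:30 am, 11:00 am-2:00 pm, 2:30 pm-2:45 pm

Merge the first list: 7:15 am-7:45 am, 8:00 am-8:30 am, 11:00 am-2:45 pm.
7:15 am-7:45 am falls entirely outside B.
8:00 am-8:30 am overlaps B on 8:15 am-8:30 am.
11:00 am-2:45 pm overlaps B on 11:00 am-2:00 pm, 2:30 pm-2:45 pm.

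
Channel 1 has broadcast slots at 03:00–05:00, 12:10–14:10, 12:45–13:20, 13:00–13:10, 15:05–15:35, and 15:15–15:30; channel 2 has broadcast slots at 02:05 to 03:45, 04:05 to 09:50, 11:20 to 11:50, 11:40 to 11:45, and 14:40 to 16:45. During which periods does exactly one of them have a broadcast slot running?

First set merges to 03:00-05:00, 12:10-14:10, 15:05-15:35.
Second set merges to 02:05-03:45, 04:05-09:50, 11:20-11:50, 14:40-16:45.
Only in the first: 03:45-04:05, 12:10-14:10.
Only in the second: 02:05-03:00, 05:00-09:50, 11:20-11:50, 14:40-15:05, 15:35-16:45.
Together these are the periods covered by exactly one.

02:05-03:00, 03:45-04:05, 05:00-09:50, 11:20-11:50, 12:10-14:10, 14:40-15:05, 15:35-16:45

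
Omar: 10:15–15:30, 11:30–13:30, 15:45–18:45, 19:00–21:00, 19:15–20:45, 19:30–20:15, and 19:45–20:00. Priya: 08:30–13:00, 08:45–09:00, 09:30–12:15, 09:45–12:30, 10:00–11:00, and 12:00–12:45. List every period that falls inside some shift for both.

A, merged: 10:15–15:30, 15:45–18:45, 19:00–21:00.
B, merged: 08:30–13:00.
10:15–15:30 overlaps B on 10:15–13:00.
15:45–18:45 falls entirely outside B.
19:00–21:00 falls entirely outside B.

10:15–13:00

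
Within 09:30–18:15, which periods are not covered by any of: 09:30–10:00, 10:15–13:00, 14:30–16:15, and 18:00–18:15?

10:00–10:15, 13:00–14:30, 16:15–18:00

Covered (merged): 09:30–10:00, 10:15–13:00, 14:30–16:15, 18:00–18:15.
Gaps within 09:30–18:15: 10:00–10:15, 13:00–14:30, 16:15–18:00.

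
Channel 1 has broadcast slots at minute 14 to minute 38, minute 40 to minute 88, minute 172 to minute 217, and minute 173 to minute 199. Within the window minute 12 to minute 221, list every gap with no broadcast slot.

minute 12 to minute 14, minute 38 to minute 40, minute 88 to minute 172, minute 217 to minute 221

Covered (merged): minute 14 to minute 38, minute 40 to minute 88, minute 172 to minute 217.
Gaps within minute 12 to minute 221: minute 12 to minute 14, minute 38 to minute 40, minute 88 to minute 172, minute 217 to minute 221.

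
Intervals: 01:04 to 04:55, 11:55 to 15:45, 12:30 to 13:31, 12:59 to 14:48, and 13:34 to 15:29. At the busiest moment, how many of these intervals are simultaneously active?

Walk the sorted start/end points keeping a running depth.
The depth first hits 3 at 12:59.

3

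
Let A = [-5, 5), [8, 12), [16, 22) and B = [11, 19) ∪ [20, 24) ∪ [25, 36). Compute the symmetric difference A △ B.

A \ B = [-5, 5), [8, 11), [19, 20).
B \ A = [12, 16), [22, 24), [25, 36).
Union of the two gives the symmetric difference.

[-5, 5) ∪ [8, 11) ∪ [12, 16) ∪ [19, 20) ∪ [22, 24) ∪ [25, 36)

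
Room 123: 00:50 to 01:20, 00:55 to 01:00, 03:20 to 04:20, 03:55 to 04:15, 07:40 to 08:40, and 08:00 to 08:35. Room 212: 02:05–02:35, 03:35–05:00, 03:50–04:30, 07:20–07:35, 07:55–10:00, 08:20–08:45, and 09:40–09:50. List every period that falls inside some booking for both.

First set merges to 00:50–01:20, 03:20–04:20, 07:40–08:40.
Second set merges to 02:05–02:35, 03:35–05:00, 07:20–07:35, 07:55–10:00.
00:50–01:20 falls entirely outside B.
03:20–04:20 overlaps B on 03:35–04:20.
07:40–08:40 overlaps B on 07:55–08:40.

03:35–04:20, 07:55–08:40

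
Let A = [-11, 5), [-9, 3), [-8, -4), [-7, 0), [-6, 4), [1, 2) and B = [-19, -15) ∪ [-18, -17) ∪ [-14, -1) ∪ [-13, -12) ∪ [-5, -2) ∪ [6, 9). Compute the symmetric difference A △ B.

[-19, -15) ∪ [-14, -11) ∪ [-1, 5) ∪ [6, 9)

First set merges to [-11, 5).
Second set merges to [-19, -15), [-14, -1), [6, 9).
A \ B = [-1, 5).
B \ A = [-19, -15), [-14, -11), [6, 9).
Union of the two gives the symmetric difference.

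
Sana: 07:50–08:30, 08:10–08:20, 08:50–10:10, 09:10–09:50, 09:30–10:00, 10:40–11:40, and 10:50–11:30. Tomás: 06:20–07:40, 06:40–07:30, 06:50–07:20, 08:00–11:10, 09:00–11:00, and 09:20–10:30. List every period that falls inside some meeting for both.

A, merged: 07:50–08:30, 08:50–10:10, 10:40–11:40.
B, merged: 06:20–07:40, 08:00–11:10.
07:50–08:30 meets the second set on 08:00–08:30.
08:50–10:10 meets the second set on 08:50–10:10.
10:40–11:40 meets the second set on 10:40–11:10.

08:00–08:30, 08:50–10:10, 10:40–11:10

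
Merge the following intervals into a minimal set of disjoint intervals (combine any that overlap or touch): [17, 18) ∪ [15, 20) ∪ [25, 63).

Sort by start: [15, 20), [17, 18), [25, 63).
[17, 18) overlaps/touches [15, 20) → extend to [15, 20).
[25, 63) is disjoint → start new block.

[15, 20) ∪ [25, 63)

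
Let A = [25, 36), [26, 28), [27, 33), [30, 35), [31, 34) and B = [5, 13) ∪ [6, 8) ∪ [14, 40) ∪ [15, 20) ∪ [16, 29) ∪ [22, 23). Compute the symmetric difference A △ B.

First set merges to [25, 36).
Second set merges to [5, 13), [14, 40).
A \ B = none.
B \ A = [5, 13), [14, 25), [36, 40).
Union of the two gives the symmetric difference.

[5, 13) ∪ [14, 25) ∪ [36, 40)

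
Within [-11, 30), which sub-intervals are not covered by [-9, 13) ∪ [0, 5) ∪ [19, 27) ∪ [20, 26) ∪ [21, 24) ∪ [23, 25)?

[-11, -9) ∪ [13, 19) ∪ [27, 30)

The merged coverage is [-9, 13), [19, 27).
Gaps within [-11, 30): [-11, -9), [13, 19), [27, 30).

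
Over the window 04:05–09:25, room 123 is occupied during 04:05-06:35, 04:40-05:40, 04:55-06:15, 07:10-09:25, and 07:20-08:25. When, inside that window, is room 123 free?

After merging, the occupied span is 04:05-06:35, 07:10-09:25.
Complement within 04:05-09:25: 06:35-07:10.

06:35-07:10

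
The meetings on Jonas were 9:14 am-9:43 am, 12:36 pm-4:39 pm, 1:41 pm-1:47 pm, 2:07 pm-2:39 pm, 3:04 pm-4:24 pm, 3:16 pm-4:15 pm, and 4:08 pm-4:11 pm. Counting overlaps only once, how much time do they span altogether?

4 h 32 min

Merged: 9:14 am–9:43 am, 12:36 pm–4:39 pm.
Lengths: 29 min + 4 h 3 min = 4 h 32 min.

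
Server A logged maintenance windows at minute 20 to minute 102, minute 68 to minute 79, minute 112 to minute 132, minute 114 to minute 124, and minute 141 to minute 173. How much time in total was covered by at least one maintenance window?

Merged: minute 20 to minute 102, minute 112 to minute 132, minute 141 to minute 173.
Lengths: 82 minutes + 20 minutes + 32 minutes = 134 minutes.

134 minutes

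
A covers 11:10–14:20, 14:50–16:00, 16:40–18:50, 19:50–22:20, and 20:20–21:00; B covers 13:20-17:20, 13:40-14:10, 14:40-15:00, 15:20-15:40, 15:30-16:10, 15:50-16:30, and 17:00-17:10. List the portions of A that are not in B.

11:10–13:20, 17:20–18:50, 19:50–22:20

First set merges to 11:10–14:20, 14:50–16:00, 16:40–18:50, 19:50–22:20.
Second set merges to 13:20–17:20.
11:10–14:20 with B removed leaves 11:10–13:20.
14:50–16:00 lies entirely inside B → drops out.
16:40–18:50 with B removed leaves 17:20–18:50.
19:50–22:20 is untouched.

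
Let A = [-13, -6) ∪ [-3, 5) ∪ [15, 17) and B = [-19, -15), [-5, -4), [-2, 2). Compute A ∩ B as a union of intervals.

[-2, 2)

[-13, -6): no overlap with the second set.
[-3, 5) meets the second set on [-2, 2).
[15, 17): no overlap with the second set.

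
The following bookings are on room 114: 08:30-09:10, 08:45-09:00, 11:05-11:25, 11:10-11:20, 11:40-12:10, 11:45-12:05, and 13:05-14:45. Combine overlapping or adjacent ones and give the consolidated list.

08:30-09:10, 11:05-11:25, 11:40-12:10, 13:05-14:45

08:45-09:00 overlaps/touches 08:30-09:10 → extend to 08:30-09:10.
11:05-11:25 is disjoint → start new block.
11:10-11:20 overlaps/touches 11:05-11:25 → extend to 11:05-11:25.
11:40-12:10 is disjoint → start new block.
11:45-12:05 overlaps/touches 11:40-12:10 → extend to 11:40-12:10.
13:05-14:45 is disjoint → start new block.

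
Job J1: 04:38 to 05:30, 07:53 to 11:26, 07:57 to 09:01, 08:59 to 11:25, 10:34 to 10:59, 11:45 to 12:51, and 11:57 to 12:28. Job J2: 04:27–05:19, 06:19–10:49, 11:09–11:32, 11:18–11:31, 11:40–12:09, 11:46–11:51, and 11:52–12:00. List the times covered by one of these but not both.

Merge the first list: 04:38-05:30, 07:53-11:26, 11:45-12:51.
Merge the second list: 04:27-05:19, 06:19-10:49, 11:09-11:32, 11:40-12:09.
A but not B: 05:19-05:30, 10:49-11:09, 12:09-12:51.
B but not A: 04:27-04:38, 06:19-07:53, 11:26-11:32, 11:40-11:45.
Combining gives A △ B.

04:27-04:38, 05:19-05:30, 06:19-07:53, 10:49-11:09, 11:26-11:32, 11:40-11:45, 12:09-12:51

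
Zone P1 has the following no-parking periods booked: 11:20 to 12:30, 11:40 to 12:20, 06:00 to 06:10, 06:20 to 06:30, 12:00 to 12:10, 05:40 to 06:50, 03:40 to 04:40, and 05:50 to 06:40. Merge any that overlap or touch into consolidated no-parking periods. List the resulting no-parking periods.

Sort by start: 03:40-04:40, 05:40-06:50, 05:50-06:40, 06:00-06:10, 06:20-06:30, 11:20-12:30, 11:40-12:20, 12:00-12:10.
05:40-06:50 is disjoint → start new block.
05:50-06:40 overlaps/touches 05:40-06:50 → extend to 05:40-06:50.
06:00-06:10 overlaps/touches 05:40-06:50 → extend to 05:40-06:50.
06:20-06:30 overlaps/touches 05:40-06:50 → extend to 05:40-06:50.
11:20-12:30 is disjoint → start new block.
11:40-12:20 overlaps/touches 11:20-12:30 → extend to 11:20-12:30.
12:00-12:10 overlaps/touches 11:20-12:30 → extend to 11:20-12:30.

03:40-04:40, 05:40-06:50, 11:20-12:30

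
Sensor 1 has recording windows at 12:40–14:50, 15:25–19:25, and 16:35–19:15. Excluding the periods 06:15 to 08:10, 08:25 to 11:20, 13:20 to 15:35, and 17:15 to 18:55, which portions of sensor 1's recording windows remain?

First set merges to 12:40–14:50, 15:25–19:25.
12:40–14:50 minus B → 12:40–13:20.
15:25–19:25 minus B → 15:35–17:15, 18:55–19:25.

12:40–13:20, 15:35–17:15, 18:55–19:25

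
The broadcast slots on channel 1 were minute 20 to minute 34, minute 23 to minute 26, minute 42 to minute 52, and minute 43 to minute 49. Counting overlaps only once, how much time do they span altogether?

Merged: minute 20 to minute 34, minute 42 to minute 52.
Lengths: 14 minutes + 10 minutes = 24 minutes.

24 minutes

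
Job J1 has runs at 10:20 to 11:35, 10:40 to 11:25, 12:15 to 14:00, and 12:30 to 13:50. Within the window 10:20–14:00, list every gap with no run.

Covered (merged): 10:20–11:35, 12:15–14:00.
Complement within 10:20–14:00: 11:35–12:15.

11:35–12:15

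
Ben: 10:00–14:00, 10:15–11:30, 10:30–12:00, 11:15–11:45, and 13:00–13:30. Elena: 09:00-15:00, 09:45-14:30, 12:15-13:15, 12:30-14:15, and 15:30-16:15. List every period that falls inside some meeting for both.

First set merges to 10:00–14:00.
Second set merges to 09:00–15:00, 15:30–16:15.
10:00–14:00 ∩ B → 10:00–14:00.

10:00–14:00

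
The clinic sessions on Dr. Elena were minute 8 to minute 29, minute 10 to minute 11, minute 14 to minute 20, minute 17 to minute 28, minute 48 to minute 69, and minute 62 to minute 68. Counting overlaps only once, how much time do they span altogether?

Merged: minute 8 to minute 29, minute 48 to minute 69.
Lengths: 21 minutes + 21 minutes = 42 minutes.

42 minutes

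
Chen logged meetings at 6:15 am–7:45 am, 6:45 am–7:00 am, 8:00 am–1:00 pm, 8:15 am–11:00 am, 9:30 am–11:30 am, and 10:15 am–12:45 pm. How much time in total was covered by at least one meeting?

Merged: 6:15 am–7:45 am, 8:00 am–1:00 pm.
Lengths: 1 h 30 min + 5 h = 6 h 30 min.

6 h 30 min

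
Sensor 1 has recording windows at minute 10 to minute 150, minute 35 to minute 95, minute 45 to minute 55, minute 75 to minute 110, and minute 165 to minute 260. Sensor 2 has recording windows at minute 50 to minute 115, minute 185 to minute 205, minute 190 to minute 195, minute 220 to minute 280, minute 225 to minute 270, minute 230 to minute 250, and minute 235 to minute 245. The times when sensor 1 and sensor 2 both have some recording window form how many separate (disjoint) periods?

Merge the first list: minute 10 to minute 150, minute 165 to minute 260.
Merge the second list: minute 50 to minute 115, minute 185 to minute 205, minute 220 to minute 280.
A ∩ B = minute 50 to minute 115, minute 185 to minute 205, minute 220 to minute 260.
That is 3 disjoint pieces.

3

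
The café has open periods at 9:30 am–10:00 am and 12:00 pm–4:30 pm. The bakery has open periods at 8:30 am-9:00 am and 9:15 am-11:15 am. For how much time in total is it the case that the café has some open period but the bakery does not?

4 h 30 min

A \ B = 12:00 pm–4:30 pm.
Total: 4 h 30 min.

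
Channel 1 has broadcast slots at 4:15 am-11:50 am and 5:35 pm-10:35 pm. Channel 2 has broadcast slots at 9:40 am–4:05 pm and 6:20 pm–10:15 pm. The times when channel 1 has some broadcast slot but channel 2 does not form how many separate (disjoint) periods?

A \ B = 4:15 am-9:40 am, 5:35 pm-6:20 pm, 10:15 pm-10:35 pm.
That is 3 disjoint pieces.

3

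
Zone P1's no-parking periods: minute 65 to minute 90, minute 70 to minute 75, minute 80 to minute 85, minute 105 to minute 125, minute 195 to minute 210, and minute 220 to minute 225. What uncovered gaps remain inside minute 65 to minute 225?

The merged coverage is minute 65 to minute 90, minute 105 to minute 125, minute 195 to minute 210, minute 220 to minute 225.
Uncovered inside minute 65 to minute 225: minute 90 to minute 105, minute 125 to minute 195, minute 210 to minute 220.

minute 90 to minute 105, minute 125 to minute 195, minute 210 to minute 220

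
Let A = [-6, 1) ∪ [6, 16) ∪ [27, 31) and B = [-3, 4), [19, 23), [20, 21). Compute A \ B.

[-6, -3) ∪ [6, 16) ∪ [27, 31)

Second set merges to [-3, 4), [19, 23).
[-6, 1) minus B → [-6, -3).
[6, 16): no B overlap → unchanged.
[27, 31): no B overlap → unchanged.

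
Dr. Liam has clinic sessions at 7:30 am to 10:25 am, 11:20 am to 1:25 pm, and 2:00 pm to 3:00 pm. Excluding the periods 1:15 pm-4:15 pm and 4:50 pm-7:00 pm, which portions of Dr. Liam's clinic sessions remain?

7:30 am-10:25 am, 11:20 am-1:15 pm

7:30 am-10:25 am: no B overlap → unchanged.
11:20 am-1:25 pm minus B → 11:20 am-1:15 pm.
2:00 pm-3:00 pm: fully covered by B → removed.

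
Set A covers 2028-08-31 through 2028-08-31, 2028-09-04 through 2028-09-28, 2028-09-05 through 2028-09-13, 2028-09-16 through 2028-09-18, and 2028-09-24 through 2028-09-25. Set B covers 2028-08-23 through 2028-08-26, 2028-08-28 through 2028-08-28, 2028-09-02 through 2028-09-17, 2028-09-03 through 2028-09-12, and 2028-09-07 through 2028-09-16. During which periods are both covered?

First set merges to 2028-08-31 through 2028-08-31, 2028-09-04 through 2028-09-28.
Second set merges to 2028-08-23 through 2028-08-26, 2028-08-28 through 2028-08-28, 2028-09-02 through 2028-09-17.
2028-08-31 through 2028-08-31 falls entirely outside B.
2028-09-04 through 2028-09-28 overlaps B on 2028-09-04 through 2028-09-17.

2028-09-04 through 2028-09-17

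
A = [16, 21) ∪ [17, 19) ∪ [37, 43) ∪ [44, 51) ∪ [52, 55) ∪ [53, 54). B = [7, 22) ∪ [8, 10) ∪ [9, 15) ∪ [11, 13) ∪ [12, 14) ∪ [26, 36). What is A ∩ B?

Merge the first list: [16, 21), [37, 43), [44, 51), [52, 55).
Merge the second list: [7, 22), [26, 36).
[16, 21) meets the second set on [16, 21).
[37, 43): no overlap with the second set.
[44, 51): no overlap with the second set.
[52, 55): no overlap with the second set.

[16, 21)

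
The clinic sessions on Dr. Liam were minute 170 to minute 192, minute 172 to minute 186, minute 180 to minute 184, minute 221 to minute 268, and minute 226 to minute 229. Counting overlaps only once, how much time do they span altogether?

Merged: minute 170 to minute 192, minute 221 to minute 268.
Lengths: 22 minutes + 47 minutes = 69 minutes.

69 minutes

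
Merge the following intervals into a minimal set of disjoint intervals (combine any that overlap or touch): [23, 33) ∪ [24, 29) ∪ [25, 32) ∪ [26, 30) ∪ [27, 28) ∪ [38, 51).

[23, 33) ∪ [38, 51)

[24, 29) overlaps/touches [23, 33) → extend to [23, 33).
[25, 32) overlaps/touches [23, 33) → extend to [23, 33).
[26, 30) overlaps/touches [23, 33) → extend to [23, 33).
[27, 28) overlaps/touches [23, 33) → extend to [23, 33).
[38, 51) is disjoint → start new block.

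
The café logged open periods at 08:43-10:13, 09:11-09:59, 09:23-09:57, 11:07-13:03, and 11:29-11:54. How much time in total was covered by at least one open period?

3 h 26 min

Merged: 08:43–10:13, 11:07–13:03.
Lengths: 1 h 30 min + 1 h 56 min = 3 h 26 min.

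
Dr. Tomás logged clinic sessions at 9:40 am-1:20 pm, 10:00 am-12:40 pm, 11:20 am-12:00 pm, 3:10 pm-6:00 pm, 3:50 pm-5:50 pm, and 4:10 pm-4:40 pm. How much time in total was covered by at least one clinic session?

Merged: 9:40 am–1:20 pm, 3:10 pm–6:00 pm.
Lengths: 3 h 40 min + 2 h 50 min = 6 h 30 min.

6 h 30 min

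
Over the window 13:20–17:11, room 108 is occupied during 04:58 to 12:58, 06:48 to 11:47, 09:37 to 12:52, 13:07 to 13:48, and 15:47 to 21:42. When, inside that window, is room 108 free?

13:48–15:47

The merged coverage is 04:58–12:58, 13:07–13:48, 15:47–21:42.
Uncovered inside 13:20–17:11: 13:48–15:47.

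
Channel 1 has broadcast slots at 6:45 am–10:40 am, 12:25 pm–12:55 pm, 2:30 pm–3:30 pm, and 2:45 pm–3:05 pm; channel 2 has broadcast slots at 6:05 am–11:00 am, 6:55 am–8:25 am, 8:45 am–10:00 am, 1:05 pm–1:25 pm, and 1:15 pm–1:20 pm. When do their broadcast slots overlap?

A, merged: 6:45 am-10:40 am, 12:25 pm-12:55 pm, 2:30 pm-3:30 pm.
B, merged: 6:05 am-11:00 am, 1:05 pm-1:25 pm.
6:45 am-10:40 am meets the second set on 6:45 am-10:40 am.
12:25 pm-12:55 pm: no overlap with the second set.
2:30 pm-3:30 pm: no overlap with the second set.

6:45 am-10:40 am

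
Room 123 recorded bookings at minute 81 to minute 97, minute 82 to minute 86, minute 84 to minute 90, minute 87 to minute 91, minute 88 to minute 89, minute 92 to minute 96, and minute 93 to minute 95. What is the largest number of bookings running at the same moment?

Sweep endpoints in order; track running count of active intervals.
Peak of 4 reached at minute 88.

4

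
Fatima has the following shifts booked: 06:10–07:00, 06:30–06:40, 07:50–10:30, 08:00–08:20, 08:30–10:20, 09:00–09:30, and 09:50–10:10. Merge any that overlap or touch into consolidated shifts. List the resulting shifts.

06:10–07:00, 07:50–10:30

06:30–06:40 overlaps/touches 06:10–07:00 → extend to 06:10–07:00.
07:50–10:30 is disjoint → start new block.
08:00–08:20 overlaps/touches 07:50–10:30 → extend to 07:50–10:30.
08:30–10:20 overlaps/touches 07:50–10:30 → extend to 07:50–10:30.
09:00–09:30 overlaps/touches 07:50–10:30 → extend to 07:50–10:30.
09:50–10:10 overlaps/touches 07:50–10:30 → extend to 07:50–10:30.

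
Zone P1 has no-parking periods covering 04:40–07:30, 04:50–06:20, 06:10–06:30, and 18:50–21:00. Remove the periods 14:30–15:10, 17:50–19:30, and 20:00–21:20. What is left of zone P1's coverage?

First set merges to 04:40-07:30, 18:50-21:00.
04:40-07:30: no B overlap → unchanged.
18:50-21:00 minus B → 19:30-20:00.

04:40-07:30, 19:30-20:00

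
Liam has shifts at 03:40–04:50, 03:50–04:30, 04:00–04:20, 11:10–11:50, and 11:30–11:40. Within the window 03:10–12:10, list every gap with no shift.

03:10–03:40, 04:50–11:10, 11:50–12:10

The merged coverage is 03:40–04:50, 11:10–11:50.
Complement within 03:10–12:10: 03:10–03:40, 04:50–11:10, 11:50–12:10.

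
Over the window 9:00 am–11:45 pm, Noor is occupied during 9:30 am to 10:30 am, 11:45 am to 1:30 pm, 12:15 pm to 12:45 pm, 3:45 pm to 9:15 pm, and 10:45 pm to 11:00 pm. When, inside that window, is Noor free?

9:00 am–9:30 am, 10:30 am–11:45 am, 1:30 pm–3:45 pm, 9:15 pm–10:45 pm, 11:00 pm–11:45 pm

The merged coverage is 9:30 am–10:30 am, 11:45 am–1:30 pm, 3:45 pm–9:15 pm, 10:45 pm–11:00 pm.
Gaps within 9:00 am–11:45 pm: 9:00 am–9:30 am, 10:30 am–11:45 am, 1:30 pm–3:45 pm, 9:15 pm–10:45 pm, 11:00 pm–11:45 pm.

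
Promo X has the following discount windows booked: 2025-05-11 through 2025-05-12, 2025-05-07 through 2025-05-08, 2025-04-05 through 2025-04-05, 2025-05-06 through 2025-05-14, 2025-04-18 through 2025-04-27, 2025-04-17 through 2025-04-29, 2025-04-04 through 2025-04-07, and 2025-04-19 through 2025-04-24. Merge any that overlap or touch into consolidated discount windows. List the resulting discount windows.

Sort by start: 2025-04-04 through 2025-04-07, 2025-04-05 through 2025-04-05, 2025-04-17 through 2025-04-29, 2025-04-18 through 2025-04-27, 2025-04-19 through 2025-04-24, 2025-05-06 through 2025-05-14, 2025-05-07 through 2025-05-08, 2025-05-11 through 2025-05-12.
2025-04-05 through 2025-04-05 overlaps/touches 2025-04-04 through 2025-04-07 → extend to 2025-04-04 through 2025-04-07.
2025-04-17 through 2025-04-29 is disjoint → start new block.
2025-04-18 through 2025-04-27 overlaps/touches 2025-04-17 through 2025-04-29 → extend to 2025-04-17 through 2025-04-29.
2025-04-19 through 2025-04-24 overlaps/touches 2025-04-17 through 2025-04-29 → extend to 2025-04-17 through 2025-04-29.
2025-05-06 through 2025-05-14 is disjoint → start new block.
2025-05-07 through 2025-05-08 overlaps/touches 2025-05-06 through 2025-05-14 → extend to 2025-05-06 through 2025-05-14.
2025-05-11 through 2025-05-12 overlaps/touches 2025-05-06 through 2025-05-14 → extend to 2025-05-06 through 2025-05-14.

2025-04-04 through 2025-04-07, 2025-04-17 through 2025-04-29, 2025-05-06 through 2025-05-14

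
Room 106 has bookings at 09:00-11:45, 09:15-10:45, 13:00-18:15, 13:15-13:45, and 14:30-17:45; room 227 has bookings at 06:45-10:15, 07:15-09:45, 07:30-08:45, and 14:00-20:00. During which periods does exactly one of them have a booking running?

A, merged: 09:00–11:45, 13:00–18:15.
B, merged: 06:45–10:15, 14:00–20:00.
A but not B: 10:15–11:45, 13:00–14:00.
B but not A: 06:45–09:00, 18:15–20:00.
Combining gives A △ B.

06:45–09:00, 10:15–11:45, 13:00–14:00, 18:15–20:00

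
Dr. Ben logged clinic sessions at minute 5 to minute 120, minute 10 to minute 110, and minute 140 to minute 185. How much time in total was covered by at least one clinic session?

Merged: minute 5 to minute 120, minute 140 to minute 185.
Lengths: 115 minutes + 45 minutes = 160 minutes.

160 minutes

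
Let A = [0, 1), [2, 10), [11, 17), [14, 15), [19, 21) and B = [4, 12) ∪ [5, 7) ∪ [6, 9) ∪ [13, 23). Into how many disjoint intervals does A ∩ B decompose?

4

First set merges to [0, 1), [2, 10), [11, 17), [19, 21).
Second set merges to [4, 12), [13, 23).
A ∩ B = [4, 10), [11, 12), [13, 17), [19, 21).
That is 4 disjoint pieces.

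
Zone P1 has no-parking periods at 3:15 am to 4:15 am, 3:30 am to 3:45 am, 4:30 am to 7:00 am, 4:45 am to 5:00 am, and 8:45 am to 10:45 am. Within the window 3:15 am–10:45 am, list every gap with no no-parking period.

4:15 am–4:30 am, 7:00 am–8:45 am

The merged coverage is 3:15 am–4:15 am, 4:30 am–7:00 am, 8:45 am–10:45 am.
Uncovered inside 3:15 am–10:45 am: 4:15 am–4:30 am, 7:00 am–8:45 am.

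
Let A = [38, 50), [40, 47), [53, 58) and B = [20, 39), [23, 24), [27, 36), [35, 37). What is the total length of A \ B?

Merge the first list: [38, 50), [53, 58).
Merge the second list: [20, 39).
A \ B = [39, 50), [53, 58).
Total: 11 + 5 = 16.

16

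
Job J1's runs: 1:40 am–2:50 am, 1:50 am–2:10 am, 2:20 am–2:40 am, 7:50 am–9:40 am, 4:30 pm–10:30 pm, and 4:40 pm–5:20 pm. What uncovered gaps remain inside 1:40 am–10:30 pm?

After merging, the occupied span is 1:40 am–2:50 am, 7:50 am–9:40 am, 4:30 pm–10:30 pm.
Gaps within 1:40 am–10:30 pm: 2:50 am–7:50 am, 9:40 am–4:30 pm.

2:50 am–7:50 am, 9:40 am–4:30 pm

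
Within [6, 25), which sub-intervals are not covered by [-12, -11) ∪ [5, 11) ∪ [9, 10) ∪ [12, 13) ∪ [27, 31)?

After merging, the occupied span is [-12, -11), [5, 11), [12, 13), [27, 31).
Uncovered inside [6, 25): [11, 12), [13, 25).

[11, 12) ∪ [13, 25)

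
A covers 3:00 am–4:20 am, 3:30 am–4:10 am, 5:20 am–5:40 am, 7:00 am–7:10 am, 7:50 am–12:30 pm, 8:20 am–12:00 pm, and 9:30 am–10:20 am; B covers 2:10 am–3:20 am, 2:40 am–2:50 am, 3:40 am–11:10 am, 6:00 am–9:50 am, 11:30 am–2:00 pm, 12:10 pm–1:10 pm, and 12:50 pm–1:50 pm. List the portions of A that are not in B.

A, merged: 3:00 am-4:20 am, 5:20 am-5:40 am, 7:00 am-7:10 am, 7:50 am-12:30 pm.
B, merged: 2:10 am-3:20 am, 3:40 am-11:10 am, 11:30 am-2:00 pm.
3:00 am-4:20 am minus B → 3:20 am-3:40 am.
5:20 am-5:40 am: fully covered by B → removed.
7:00 am-7:10 am: fully covered by B → removed.
7:50 am-12:30 pm minus B → 11:10 am-11:30 am.

3:20 am-3:40 am, 11:10 am-11:30 am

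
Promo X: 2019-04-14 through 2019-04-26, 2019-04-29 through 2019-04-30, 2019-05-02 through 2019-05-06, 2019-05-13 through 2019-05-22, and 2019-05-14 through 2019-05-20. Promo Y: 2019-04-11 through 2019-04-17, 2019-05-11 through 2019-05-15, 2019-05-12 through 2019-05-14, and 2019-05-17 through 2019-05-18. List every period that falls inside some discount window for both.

2019-04-14 through 2019-04-17, 2019-05-13 through 2019-05-15, 2019-05-17 through 2019-05-18

A, merged: 2019-04-14 through 2019-04-26, 2019-04-29 through 2019-04-30, 2019-05-02 through 2019-05-06, 2019-05-13 through 2019-05-22.
B, merged: 2019-04-11 through 2019-04-17, 2019-05-11 through 2019-05-15, 2019-05-17 through 2019-05-18.
2019-04-14 through 2019-04-26 overlaps B on 2019-04-14 through 2019-04-17.
2019-04-29 through 2019-04-30 falls entirely outside B.
2019-05-02 through 2019-05-06 falls entirely outside B.
2019-05-13 through 2019-05-22 overlaps B on 2019-05-13 through 2019-05-15, 2019-05-17 through 2019-05-18.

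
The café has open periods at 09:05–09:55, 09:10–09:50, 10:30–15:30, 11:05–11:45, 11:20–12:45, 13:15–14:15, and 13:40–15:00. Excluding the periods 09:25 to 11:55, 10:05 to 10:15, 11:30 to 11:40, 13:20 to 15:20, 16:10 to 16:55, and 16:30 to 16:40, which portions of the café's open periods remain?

09:05–09:25, 11:55–13:20, 15:20–15:30

A, merged: 09:05–09:55, 10:30–15:30.
B, merged: 09:25–11:55, 13:20–15:20, 16:10–16:55.
09:05–09:55 minus B → 09:05–09:25.
10:30–15:30 minus B → 11:55–13:20, 15:20–15:30.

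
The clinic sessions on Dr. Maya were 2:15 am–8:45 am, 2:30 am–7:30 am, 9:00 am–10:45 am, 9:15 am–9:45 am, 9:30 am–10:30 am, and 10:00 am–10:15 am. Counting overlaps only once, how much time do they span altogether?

8 h 15 min

Merged: 2:15 am-8:45 am, 9:00 am-10:45 am.
Lengths: 6 h 30 min + 1 h 45 min = 8 h 15 min.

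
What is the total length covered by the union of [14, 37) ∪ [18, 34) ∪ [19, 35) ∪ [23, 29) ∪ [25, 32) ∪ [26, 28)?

23

Merged: [14, 37).
Length: 23.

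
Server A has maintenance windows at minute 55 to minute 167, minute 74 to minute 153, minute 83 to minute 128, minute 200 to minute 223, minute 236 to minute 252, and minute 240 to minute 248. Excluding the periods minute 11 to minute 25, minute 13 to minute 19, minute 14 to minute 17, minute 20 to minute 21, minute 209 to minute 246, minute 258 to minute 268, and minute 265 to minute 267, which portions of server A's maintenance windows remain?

Merge the first list: minute 55 to minute 167, minute 200 to minute 223, minute 236 to minute 252.
Merge the second list: minute 11 to minute 25, minute 209 to minute 246, minute 258 to minute 268.
minute 55 to minute 167 is untouched.
minute 200 to minute 223 with B removed leaves minute 200 to minute 209.
minute 236 to minute 252 with B removed leaves minute 246 to minute 252.

minute 55 to minute 167, minute 200 to minute 209, minute 246 to minute 252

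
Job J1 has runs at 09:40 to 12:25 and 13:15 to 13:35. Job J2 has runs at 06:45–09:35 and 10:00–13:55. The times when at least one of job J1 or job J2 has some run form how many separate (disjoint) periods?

2

A ∪ B = 06:45-09:35, 09:40-13:55.
That is 2 disjoint pieces.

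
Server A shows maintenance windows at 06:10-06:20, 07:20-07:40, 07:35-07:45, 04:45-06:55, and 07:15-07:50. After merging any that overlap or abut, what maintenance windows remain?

Sort by start: 04:45–06:55, 06:10–06:20, 07:15–07:50, 07:20–07:40, 07:35–07:45.
06:10–06:20 overlaps/touches 04:45–06:55 → extend to 04:45–06:55.
07:15–07:50 is disjoint → start new block.
07:20–07:40 overlaps/touches 07:15–07:50 → extend to 07:15–07:50.
07:35–07:45 overlaps/touches 07:15–07:50 → extend to 07:15–07:50.

04:45–06:55, 07:15–07:50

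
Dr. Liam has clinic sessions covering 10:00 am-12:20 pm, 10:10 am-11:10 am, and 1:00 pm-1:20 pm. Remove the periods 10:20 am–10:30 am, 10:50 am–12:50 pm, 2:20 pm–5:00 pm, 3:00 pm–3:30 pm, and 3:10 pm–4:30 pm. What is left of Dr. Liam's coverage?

First set merges to 10:00 am-12:20 pm, 1:00 pm-1:20 pm.
Second set merges to 10:20 am-10:30 am, 10:50 am-12:50 pm, 2:20 pm-5:00 pm.
10:00 am-12:20 pm minus B → 10:00 am-10:20 am, 10:30 am-10:50 am.
1:00 pm-1:20 pm: no B overlap → unchanged.

10:00 am-10:20 am, 10:30 am-10:50 am, 1:00 pm-1:20 pm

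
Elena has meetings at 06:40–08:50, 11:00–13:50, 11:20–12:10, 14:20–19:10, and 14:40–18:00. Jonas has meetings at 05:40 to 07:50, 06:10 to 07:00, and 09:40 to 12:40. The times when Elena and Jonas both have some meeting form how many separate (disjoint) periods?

2

First set merges to 06:40–08:50, 11:00–13:50, 14:20–19:10.
Second set merges to 05:40–07:50, 09:40–12:40.
A ∩ B = 06:40–07:50, 11:00–12:40.
That is 2 disjoint pieces.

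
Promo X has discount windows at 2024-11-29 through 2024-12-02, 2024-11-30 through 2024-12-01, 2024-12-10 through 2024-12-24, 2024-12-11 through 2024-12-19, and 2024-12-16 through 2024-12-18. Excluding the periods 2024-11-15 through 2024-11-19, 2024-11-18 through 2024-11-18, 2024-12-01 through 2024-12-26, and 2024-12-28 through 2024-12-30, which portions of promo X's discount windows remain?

2024-11-29 through 2024-11-30

Merge the first list: 2024-11-29 through 2024-12-02, 2024-12-10 through 2024-12-24.
Merge the second list: 2024-11-15 through 2024-11-19, 2024-12-01 through 2024-12-26, 2024-12-28 through 2024-12-30.
2024-11-29 through 2024-12-02 minus B → 2024-11-29 through 2024-11-30.
2024-12-10 through 2024-12-24: fully covered by B → removed.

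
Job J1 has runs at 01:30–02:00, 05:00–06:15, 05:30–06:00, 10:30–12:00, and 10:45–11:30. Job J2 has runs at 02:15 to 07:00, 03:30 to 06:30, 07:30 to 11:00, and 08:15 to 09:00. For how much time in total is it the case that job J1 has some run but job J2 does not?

1 h 30 min

Merge the first list: 01:30–02:00, 05:00–06:15, 10:30–12:00.
Merge the second list: 02:15–07:00, 07:30–11:00.
A \ B = 01:30–02:00, 11:00–12:00.
Total: 30 min + 1 h = 1 h 30 min.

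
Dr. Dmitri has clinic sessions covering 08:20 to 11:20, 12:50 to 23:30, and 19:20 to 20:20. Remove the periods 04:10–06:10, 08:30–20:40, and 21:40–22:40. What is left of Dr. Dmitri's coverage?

08:20–08:30, 20:40–21:40, 22:40–23:30

Merge the first list: 08:20–11:20, 12:50–23:30.
08:20–11:20 minus B → 08:20–08:30.
12:50–23:30 minus B → 20:40–21:40, 22:40–23:30.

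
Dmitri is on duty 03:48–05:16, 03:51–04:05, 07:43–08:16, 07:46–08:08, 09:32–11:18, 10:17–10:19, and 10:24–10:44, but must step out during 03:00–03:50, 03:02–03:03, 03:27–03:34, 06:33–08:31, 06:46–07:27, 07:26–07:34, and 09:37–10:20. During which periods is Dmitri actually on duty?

First set merges to 03:48–05:16, 07:43–08:16, 09:32–11:18.
Second set merges to 03:00–03:50, 06:33–08:31, 09:37–10:20.
03:48–05:16 with B removed leaves 03:50–05:16.
07:43–08:16 lies entirely inside B → drops out.
09:32–11:18 with B removed leaves 09:32–09:37, 10:20–11:18.

03:50–05:16, 09:32–09:37, 10:20–11:18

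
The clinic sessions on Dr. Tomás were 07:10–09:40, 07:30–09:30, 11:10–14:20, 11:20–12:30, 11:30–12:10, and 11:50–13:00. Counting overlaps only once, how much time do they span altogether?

Merged: 07:10–09:40, 11:10–14:20.
Lengths: 2 h 30 min + 3 h 10 min = 5 h 40 min.

5 h 40 min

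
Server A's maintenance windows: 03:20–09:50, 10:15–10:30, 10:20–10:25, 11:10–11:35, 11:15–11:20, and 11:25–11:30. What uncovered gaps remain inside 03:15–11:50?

After merging, the occupied span is 03:20–09:50, 10:15–10:30, 11:10–11:35.
Uncovered inside 03:15–11:50: 03:15–03:20, 09:50–10:15, 10:30–11:10, 11:35–11:50.

03:15–03:20, 09:50–10:15, 10:30–11:10, 11:35–11:50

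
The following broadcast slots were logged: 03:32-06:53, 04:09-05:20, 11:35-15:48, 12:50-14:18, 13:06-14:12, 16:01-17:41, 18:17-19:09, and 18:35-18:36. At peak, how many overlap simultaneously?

3

At 13:06, 3 of the intervals are simultaneously active.
No point has more.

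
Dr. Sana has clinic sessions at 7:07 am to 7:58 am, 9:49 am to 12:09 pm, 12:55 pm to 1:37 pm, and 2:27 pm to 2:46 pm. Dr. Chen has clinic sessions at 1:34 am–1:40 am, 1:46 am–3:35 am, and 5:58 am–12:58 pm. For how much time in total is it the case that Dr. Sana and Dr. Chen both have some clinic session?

A ∩ B = 7:07 am-7:58 am, 9:49 am-12:09 pm, 12:55 pm-12:58 pm.
Total: 51 min + 2 h 20 min + 3 min = 3 h 14 min.

3 h 14 min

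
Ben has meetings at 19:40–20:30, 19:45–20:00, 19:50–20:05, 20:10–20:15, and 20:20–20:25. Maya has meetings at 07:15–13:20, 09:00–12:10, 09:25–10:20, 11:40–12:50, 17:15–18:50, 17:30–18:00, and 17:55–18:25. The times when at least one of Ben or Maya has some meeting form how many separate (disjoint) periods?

First set merges to 19:40-20:30.
Second set merges to 07:15-13:20, 17:15-18:50.
A ∪ B = 07:15-13:20, 17:15-18:50, 19:40-20:30.
That is 3 disjoint pieces.

3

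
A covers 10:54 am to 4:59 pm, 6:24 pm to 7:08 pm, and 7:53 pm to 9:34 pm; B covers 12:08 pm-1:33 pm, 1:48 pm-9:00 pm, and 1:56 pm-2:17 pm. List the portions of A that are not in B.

10:54 am–12:08 pm, 1:33 pm–1:48 pm, 9:00 pm–9:34 pm

Second set merges to 12:08 pm–1:33 pm, 1:48 pm–9:00 pm.
10:54 am–4:59 pm with B removed leaves 10:54 am–12:08 pm, 1:33 pm–1:48 pm.
6:24 pm–7:08 pm lies entirely inside B → drops out.
7:53 pm–9:34 pm with B removed leaves 9:00 pm–9:34 pm.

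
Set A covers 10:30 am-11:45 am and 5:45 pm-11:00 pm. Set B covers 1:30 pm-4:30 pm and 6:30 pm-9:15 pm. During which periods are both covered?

6:30 pm–9:15 pm

10:30 am–11:45 am falls entirely outside B.
5:45 pm–11:00 pm overlaps B on 6:30 pm–9:15 pm.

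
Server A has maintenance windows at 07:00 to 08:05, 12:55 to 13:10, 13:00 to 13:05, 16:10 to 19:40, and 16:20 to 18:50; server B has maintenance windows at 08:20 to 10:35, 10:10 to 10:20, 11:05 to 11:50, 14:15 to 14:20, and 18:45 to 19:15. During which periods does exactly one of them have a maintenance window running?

07:00–08:05, 08:20–10:35, 11:05–11:50, 12:55–13:10, 14:15–14:20, 16:10–18:45, 19:15–19:40

First set merges to 07:00–08:05, 12:55–13:10, 16:10–19:40.
Second set merges to 08:20–10:35, 11:05–11:50, 14:15–14:20, 18:45–19:15.
A \ B = 07:00–08:05, 12:55–13:10, 16:10–18:45, 19:15–19:40.
B \ A = 08:20–10:35, 11:05–11:50, 14:15–14:20.
Union of the two gives the symmetric difference.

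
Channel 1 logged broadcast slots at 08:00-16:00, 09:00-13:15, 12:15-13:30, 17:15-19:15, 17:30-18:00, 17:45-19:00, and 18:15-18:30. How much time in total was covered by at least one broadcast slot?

Merged: 08:00-16:00, 17:15-19:15.
Lengths: 8 h + 2 h = 10 h.

10 h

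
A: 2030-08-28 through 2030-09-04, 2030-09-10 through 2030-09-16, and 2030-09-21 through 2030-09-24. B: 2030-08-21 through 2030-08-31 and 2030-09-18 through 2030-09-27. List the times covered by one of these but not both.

Only in the first: 2030-09-01 through 2030-09-04, 2030-09-10 through 2030-09-16.
Only in the second: 2030-08-21 through 2030-08-27, 2030-09-18 through 2030-09-20, 2030-09-25 through 2030-09-27.
Together these are the periods covered by exactly one.

2030-08-21 through 2030-08-27, 2030-09-01 through 2030-09-04, 2030-09-10 through 2030-09-16, 2030-09-18 through 2030-09-20, 2030-09-25 through 2030-09-27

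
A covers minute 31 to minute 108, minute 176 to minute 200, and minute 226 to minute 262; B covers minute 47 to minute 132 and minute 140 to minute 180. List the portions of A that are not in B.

minute 31 to minute 47, minute 180 to minute 200, minute 226 to minute 262

minute 31 to minute 108 minus B → minute 31 to minute 47.
minute 176 to minute 200 minus B → minute 180 to minute 200.
minute 226 to minute 262: no B overlap → unchanged.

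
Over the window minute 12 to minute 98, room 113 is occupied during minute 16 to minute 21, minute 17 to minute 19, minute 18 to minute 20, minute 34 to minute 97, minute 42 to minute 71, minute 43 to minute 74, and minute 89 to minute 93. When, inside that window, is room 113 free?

Covered (merged): minute 16 to minute 21, minute 34 to minute 97.
Uncovered inside minute 12 to minute 98: minute 12 to minute 16, minute 21 to minute 34, minute 97 to minute 98.

minute 12 to minute 16, minute 21 to minute 34, minute 97 to minute 98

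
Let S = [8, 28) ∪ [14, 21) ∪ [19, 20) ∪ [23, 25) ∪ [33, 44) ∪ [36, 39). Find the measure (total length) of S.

Merged: [8, 28), [33, 44).
Lengths: 20 + 11 = 31.

31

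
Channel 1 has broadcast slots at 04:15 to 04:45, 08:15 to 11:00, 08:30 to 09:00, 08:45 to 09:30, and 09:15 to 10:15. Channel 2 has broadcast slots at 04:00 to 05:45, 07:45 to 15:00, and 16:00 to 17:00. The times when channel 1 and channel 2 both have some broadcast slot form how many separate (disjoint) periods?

First set merges to 04:15-04:45, 08:15-11:00.
A ∩ B = 04:15-04:45, 08:15-11:00.
That is 2 disjoint pieces.

2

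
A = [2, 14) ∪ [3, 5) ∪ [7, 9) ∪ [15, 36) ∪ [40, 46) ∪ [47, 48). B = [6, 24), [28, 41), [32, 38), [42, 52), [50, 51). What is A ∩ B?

[6, 14) ∪ [15, 24) ∪ [28, 36) ∪ [40, 41) ∪ [42, 46) ∪ [47, 48)

Merge the first list: [2, 14), [15, 36), [40, 46), [47, 48).
Merge the second list: [6, 24), [28, 41), [42, 52).
[2, 14) overlaps B on [6, 14).
[15, 36) overlaps B on [15, 24), [28, 36).
[40, 46) overlaps B on [40, 41), [42, 46).
[47, 48) overlaps B on [47, 48).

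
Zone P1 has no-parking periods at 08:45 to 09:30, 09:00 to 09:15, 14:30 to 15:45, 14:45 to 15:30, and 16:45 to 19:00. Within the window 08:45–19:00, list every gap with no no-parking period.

The merged coverage is 08:45–09:30, 14:30–15:45, 16:45–19:00.
Gaps within 08:45–19:00: 09:30–14:30, 15:45–16:45.

09:30–14:30, 15:45–16:45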